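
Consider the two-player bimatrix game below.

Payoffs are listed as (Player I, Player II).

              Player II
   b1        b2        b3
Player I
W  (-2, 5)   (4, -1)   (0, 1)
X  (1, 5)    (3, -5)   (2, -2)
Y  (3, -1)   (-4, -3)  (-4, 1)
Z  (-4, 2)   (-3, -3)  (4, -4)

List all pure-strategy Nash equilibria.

This game has no pure Nash equilibrium.

(W, b1): Player I can switch to X (-2 → 1). Not NE.
(W, b2): Player II can switch to b1 (-1 → 5). Not NE.
(W, b3): Player I can switch to X (0 → 2). Not NE.
(X, b1): Player I can switch to Y (1 → 3). Not NE.
(X, b2): Player I can switch to W (3 → 4). Not NE.
(X, b3): Player I can switch to Z (2 → 4). Not NE.
(Y, b1): Player II can switch to b3 (-1 → 1). Not NE.
(Y, b2): Player I can switch to W (-4 → 4). Not NE.
(Y, b3): Player I can switch to W (-4 → 0). Not NE.
(Z, b1): Player I can switch to W (-4 → -2). Not NE.
(Z, b2): Player I can switch to W (-3 → 4). Not NE.
(Z, b3): Player II can switch to b1 (-4 → 2). Not NE.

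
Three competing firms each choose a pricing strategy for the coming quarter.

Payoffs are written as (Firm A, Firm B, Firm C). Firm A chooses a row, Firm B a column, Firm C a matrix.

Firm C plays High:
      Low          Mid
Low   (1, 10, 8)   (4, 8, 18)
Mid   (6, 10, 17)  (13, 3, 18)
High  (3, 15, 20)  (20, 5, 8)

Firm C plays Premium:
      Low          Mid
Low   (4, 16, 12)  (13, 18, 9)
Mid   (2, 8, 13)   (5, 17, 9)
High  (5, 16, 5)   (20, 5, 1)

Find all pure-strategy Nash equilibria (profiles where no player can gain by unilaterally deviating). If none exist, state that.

For each player, find the best response to each opponent profile; mutual best responses are the pure NE.
Firm A against (Low, High): payoffs 1, 6, 3 → best response Mid.
Firm A against (Low, Premium): payoffs 4, 2, 5 → best response High.
Firm A against (Mid, High): payoffs 4, 13, 20 → best response High.
Firm A against (Mid, Premium): payoffs 13, 5, 20 → best response High.
Firm B against (Low, High): payoffs 10, 8 → best response Low.
Firm B against (Low, Premium): payoffs 16, 18 → best response Mid.
Firm B against (Mid, High): payoffs 10, 3 → best response Low.
Firm B against (Mid, Premium): payoffs 8, 17 → best response Mid.
Firm B against (High, High): payoffs 15, 5 → best response Low.
Firm B against (High, Premium): payoffs 16, 5 → best response Low.
Firm C against (Low, Low): payoffs 8, 12 → best response Premium.
Firm C against (Low, Mid): payoffs 18, 9 → best response High.
Firm C against (Mid, Low): payoffs 17, 13 → best response High.
Firm C against (Mid, Mid): payoffs 18, 9 → best response High.
Firm C against (High, Low): payoffs 20, 5 → best response High.
Firm C against (High, Mid): payoffs 8, 1 → best response High.
Mutual best responses: (Mid, Low, High).

(Mid, Low, High)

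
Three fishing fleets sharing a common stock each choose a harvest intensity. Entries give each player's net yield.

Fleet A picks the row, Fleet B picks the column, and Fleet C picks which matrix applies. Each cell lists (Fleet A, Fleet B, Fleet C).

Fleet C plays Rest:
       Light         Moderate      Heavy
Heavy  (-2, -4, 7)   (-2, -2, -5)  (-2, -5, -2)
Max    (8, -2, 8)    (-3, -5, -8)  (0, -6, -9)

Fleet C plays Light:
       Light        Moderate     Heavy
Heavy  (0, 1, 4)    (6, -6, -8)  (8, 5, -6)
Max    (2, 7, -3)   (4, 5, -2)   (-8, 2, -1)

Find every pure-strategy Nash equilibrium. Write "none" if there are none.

The pure Nash equilibria are (Heavy, Moderate, Rest), (Max, Light, Rest).

(Heavy, Light, Rest): Fleet A can switch to Max (-2 → 8). Not NE.
(Heavy, Light, Light): Fleet A can switch to Max (0 → 2). Not NE.
(Heavy, Moderate, Rest): Fleet A gets -2, best alternative -3; Fleet B gets -2, best alternative -4; Fleet C gets -5, best alternative -8. No profitable deviation — NE.
(Heavy, Moderate, Light): Fleet B can switch to Light (-6 → 1). Not NE.
(Heavy, Heavy, Rest): Fleet A can switch to Max (-2 → 0). Not NE.
(Heavy, Heavy, Light): Fleet C can switch to Rest (-6 → -2). Not NE.
(Max, Light, Rest): Fleet A gets 8, best alternative -2; Fleet B gets -2, best alternative -5; Fleet C gets 8, best alternative -3. No profitable deviation — NE.
(Max, Light, Light): Fleet C can switch to Rest (-3 → 8). Not NE.
(Max, Moderate, Rest): Fleet A can switch to Heavy (-3 → -2). Not NE.
(Max, Moderate, Light): Fleet A can switch to Heavy (4 → 6). Not NE.
(Max, Heavy, Rest): Fleet B can switch to Light (-6 → -2). Not NE.
(Max, Heavy, Light): Fleet A can switch to Heavy (-8 → 8). Not NE.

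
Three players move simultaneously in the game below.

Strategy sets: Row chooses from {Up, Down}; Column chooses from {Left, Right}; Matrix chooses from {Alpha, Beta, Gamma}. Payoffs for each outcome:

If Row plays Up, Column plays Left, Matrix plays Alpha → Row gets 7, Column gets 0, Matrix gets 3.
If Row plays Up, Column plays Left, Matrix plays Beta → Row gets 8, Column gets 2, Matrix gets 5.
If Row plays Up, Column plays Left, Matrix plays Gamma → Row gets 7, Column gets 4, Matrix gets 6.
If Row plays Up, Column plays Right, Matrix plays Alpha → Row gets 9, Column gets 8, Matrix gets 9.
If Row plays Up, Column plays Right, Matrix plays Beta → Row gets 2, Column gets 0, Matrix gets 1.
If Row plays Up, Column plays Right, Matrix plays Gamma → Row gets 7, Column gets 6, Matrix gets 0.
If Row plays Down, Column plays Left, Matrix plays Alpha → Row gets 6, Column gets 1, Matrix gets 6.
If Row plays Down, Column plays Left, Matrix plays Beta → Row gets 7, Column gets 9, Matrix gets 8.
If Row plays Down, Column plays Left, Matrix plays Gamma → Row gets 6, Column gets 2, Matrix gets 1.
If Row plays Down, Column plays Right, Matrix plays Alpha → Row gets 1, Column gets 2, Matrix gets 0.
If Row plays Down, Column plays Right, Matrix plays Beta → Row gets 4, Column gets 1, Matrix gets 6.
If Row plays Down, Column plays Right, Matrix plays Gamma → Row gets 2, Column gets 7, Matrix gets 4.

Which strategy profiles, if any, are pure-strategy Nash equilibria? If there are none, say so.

The unique pure-strategy Nash equilibrium is (Up, Right, Alpha).

Row against (Left, Alpha): payoffs 7, 6 → best response Up.
Row against (Left, Beta): payoffs 8, 7 → best response Up.
Row against (Left, Gamma): payoffs 7, 6 → best response Up.
Row against (Right, Alpha): payoffs 9, 1 → best response Up.
Row against (Right, Beta): payoffs 2, 4 → best response Down.
Row against (Right, Gamma): payoffs 7, 2 → best response Up.
Column against (Up, Alpha): payoffs 0, 8 → best response Right.
Column against (Up, Beta): payoffs 2, 0 → best response Left.
Column against (Up, Gamma): payoffs 4, 6 → best response Right.
Column against (Down, Alpha): payoffs 1, 2 → best response Right.
Column against (Down, Beta): payoffs 9, 1 → best response Left.
Column against (Down, Gamma): payoffs 2, 7 → best response Right.
Matrix against (Up, Left): payoffs 3, 5, 6 → best response Gamma.
Matrix against (Up, Right): payoffs 9, 1, 0 → best response Alpha.
Matrix against (Down, Left): payoffs 6, 8, 1 → best response Beta.
Matrix against (Down, Right): payoffs 0, 6, 4 → best response Beta.
Mutual best responses: (Up, Right, Alpha).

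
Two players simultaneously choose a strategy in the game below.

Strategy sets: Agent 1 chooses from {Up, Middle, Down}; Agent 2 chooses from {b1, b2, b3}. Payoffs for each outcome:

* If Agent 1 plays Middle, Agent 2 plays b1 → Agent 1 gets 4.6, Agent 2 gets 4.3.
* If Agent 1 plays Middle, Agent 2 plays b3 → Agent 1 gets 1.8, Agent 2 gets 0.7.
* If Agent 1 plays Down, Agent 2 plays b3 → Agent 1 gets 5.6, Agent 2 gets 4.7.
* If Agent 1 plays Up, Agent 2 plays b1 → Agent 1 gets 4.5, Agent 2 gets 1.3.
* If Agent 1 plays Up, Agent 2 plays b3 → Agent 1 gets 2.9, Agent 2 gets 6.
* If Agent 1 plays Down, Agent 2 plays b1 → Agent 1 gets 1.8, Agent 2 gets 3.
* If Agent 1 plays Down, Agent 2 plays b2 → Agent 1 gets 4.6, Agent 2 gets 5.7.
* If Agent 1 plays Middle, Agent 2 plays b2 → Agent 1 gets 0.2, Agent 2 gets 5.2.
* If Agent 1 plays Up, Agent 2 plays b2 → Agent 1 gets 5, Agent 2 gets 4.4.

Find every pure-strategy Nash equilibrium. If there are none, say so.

Agent 1 against b1: payoffs 4.5, 4.6, 1.8 → best response Middle.
Agent 1 against b2: payoffs 5, 0.2, 4.6 → best response Up.
Agent 1 against b3: payoffs 2.9, 1.8, 5.6 → best response Down.
Agent 2 against Up: payoffs 1.3, 4.4, 6 → best response b3.
Agent 2 against Middle: payoffs 4.3, 5.2, 0.7 → best response b2.
Agent 2 against Down: payoffs 3, 5.7, 4.7 → best response b2.
No profile is a mutual best response for all players.

This game has no pure Nash equilibrium.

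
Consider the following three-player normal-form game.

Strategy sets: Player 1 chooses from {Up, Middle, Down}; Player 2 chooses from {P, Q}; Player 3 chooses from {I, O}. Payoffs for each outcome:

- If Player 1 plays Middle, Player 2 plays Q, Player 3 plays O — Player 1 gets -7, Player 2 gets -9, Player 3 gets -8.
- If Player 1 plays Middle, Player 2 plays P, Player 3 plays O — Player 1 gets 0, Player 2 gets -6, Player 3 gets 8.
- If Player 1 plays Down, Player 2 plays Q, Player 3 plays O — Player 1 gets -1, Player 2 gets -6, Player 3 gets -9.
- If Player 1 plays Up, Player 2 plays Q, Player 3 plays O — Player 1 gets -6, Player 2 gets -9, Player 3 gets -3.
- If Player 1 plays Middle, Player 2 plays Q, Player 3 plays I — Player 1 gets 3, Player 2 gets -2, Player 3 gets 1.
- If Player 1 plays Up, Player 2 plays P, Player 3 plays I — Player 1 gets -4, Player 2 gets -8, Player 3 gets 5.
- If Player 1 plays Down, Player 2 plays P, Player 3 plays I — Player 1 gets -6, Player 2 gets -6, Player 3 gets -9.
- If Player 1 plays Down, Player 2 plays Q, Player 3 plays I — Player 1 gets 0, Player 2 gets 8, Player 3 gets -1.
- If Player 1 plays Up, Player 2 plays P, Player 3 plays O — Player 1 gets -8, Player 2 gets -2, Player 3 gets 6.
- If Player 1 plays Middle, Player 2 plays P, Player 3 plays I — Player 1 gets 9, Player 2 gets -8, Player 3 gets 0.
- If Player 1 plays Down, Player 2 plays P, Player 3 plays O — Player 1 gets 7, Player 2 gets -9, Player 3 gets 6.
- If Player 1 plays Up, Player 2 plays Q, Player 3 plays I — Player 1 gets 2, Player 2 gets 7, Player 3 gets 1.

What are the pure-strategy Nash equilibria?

Mark each player's best response to every combination of opponents' strategies; a profile where every player is best-responding is a pure Nash equilibrium.
Player 1 against (P, I): payoffs -4, 9, -6 → best response Middle.
Player 1 against (P, O): payoffs -8, 0, 7 → best response Down.
Player 1 against (Q, I): payoffs 2, 3, 0 → best response Middle.
Player 1 against (Q, O): payoffs -6, -7, -1 → best response Down.
Player 2 against (Up, I): payoffs -8, 7 → best response Q.
Player 2 against (Up, O): payoffs -2, -9 → best response P.
Player 2 against (Middle, I): payoffs -8, -2 → best response Q.
Player 2 against (Middle, O): payoffs -6, -9 → best response P.
Player 2 against (Down, I): payoffs -6, 8 → best response Q.
Player 2 against (Down, O): payoffs -9, -6 → best response Q.
Player 3 against (Up, P): payoffs 5, 6 → best response O.
Player 3 against (Up, Q): payoffs 1, -3 → best response I.
Player 3 against (Middle, P): payoffs 0, 8 → best response O.
Player 3 against (Middle, Q): payoffs 1, -8 → best response I.
Player 3 against (Down, P): payoffs -9, 6 → best response O.
Player 3 against (Down, Q): payoffs -1, -9 → best response I.
Mutual best responses: (Middle, Q, I).

Pure NE: (Middle, Q, I)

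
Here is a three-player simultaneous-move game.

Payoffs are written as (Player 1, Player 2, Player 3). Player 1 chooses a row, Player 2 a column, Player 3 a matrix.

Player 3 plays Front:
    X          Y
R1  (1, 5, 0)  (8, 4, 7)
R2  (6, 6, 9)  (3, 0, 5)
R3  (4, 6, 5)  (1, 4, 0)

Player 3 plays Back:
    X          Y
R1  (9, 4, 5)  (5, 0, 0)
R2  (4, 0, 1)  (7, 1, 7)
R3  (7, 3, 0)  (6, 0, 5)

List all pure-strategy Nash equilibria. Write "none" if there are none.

Pure-strategy Nash equilibria: (R1, X, Back), (R2, X, Front), (R2, Y, Back)

Player 1 against (X, Front): payoffs 1, 6, 4 → best response R2.
Player 1 against (X, Back): payoffs 9, 4, 7 → best response R1.
Player 1 against (Y, Front): payoffs 8, 3, 1 → best response R1.
Player 1 against (Y, Back): payoffs 5, 7, 6 → best response R2.
Player 2 against (R1, Front): payoffs 5, 4 → best response X.
Player 2 against (R1, Back): payoffs 4, 0 → best response X.
Player 2 against (R2, Front): payoffs 6, 0 → best response X.
Player 2 against (R2, Back): payoffs 0, 1 → best response Y.
Player 2 against (R3, Front): payoffs 6, 4 → best response X.
Player 2 against (R3, Back): payoffs 3, 0 → best response X.
Player 3 against (R1, X): payoffs 0, 5 → best response Back.
Player 3 against (R1, Y): payoffs 7, 0 → best response Front.
Player 3 against (R2, X): payoffs 9, 1 → best response Front.
Player 3 against (R2, Y): payoffs 5, 7 → best response Back.
Player 3 against (R3, X): payoffs 5, 0 → best response Front.
Player 3 against (R3, Y): payoffs 0, 5 → best response Back.
Mutual best responses: (R1, X, Back); (R2, X, Front); (R2, Y, Back).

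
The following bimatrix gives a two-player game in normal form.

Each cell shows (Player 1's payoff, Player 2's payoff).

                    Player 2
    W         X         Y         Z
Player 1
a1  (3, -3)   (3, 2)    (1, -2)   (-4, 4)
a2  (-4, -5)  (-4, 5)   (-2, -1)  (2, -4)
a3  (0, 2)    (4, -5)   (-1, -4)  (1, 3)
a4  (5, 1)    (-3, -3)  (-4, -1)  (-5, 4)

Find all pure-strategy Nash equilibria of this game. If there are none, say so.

For each player, find the best response to each opponent profile; mutual best responses are the pure NE.
Player 1 against W: payoffs 3, -4, 0, 5 → best response a4.
Player 1 against X: payoffs 3, -4, 4, -3 → best response a3.
Player 1 against Y: payoffs 1, -2, -1, -4 → best response a1.
Player 1 against Z: payoffs -4, 2, 1, -5 → best response a2.
Player 2 against a1: payoffs -3, 2, -2, 4 → best response Z.
Player 2 against a2: payoffs -5, 5, -1, -4 → best response X.
Player 2 against a3: payoffs 2, -5, -4, 3 → best response Z.
Player 2 against a4: payoffs 1, -3, -1, 4 → best response Z.
No profile is a mutual best response for all players.

none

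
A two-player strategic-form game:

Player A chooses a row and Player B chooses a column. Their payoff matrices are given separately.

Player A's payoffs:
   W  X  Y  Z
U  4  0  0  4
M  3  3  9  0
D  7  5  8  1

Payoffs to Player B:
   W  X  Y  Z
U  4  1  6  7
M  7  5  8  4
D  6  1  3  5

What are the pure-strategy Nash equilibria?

(U, Z), (M, Y), (D, W)

(U, W): Player A can switch to D (4 → 7). Not NE.
(U, X): Player A can switch to M (0 → 3). Not NE.
(U, Y): Player A can switch to M (0 → 9). Not NE.
(U, Z): Player A gets 4, best alternative 1; Player B gets 7, best alternative 6. No profitable deviation — NE.
(M, W): Player A can switch to U (3 → 4). Not NE.
(M, X): Player A can switch to D (3 → 5). Not NE.
(M, Y): Player A gets 9, best alternative 8; Player B gets 8, best alternative 7. No profitable deviation — NE.
(M, Z): Player A can switch to U (0 → 4). Not NE.
(D, W): Player A gets 7, best alternative 4; Player B gets 6, best alternative 5. No profitable deviation — NE.
(D, X): Player B can switch to W (1 → 6). Not NE.
(D, Y): Player A can switch to M (8 → 9). Not NE.
(D, Z): Player A can switch to U (1 → 4). Not NE.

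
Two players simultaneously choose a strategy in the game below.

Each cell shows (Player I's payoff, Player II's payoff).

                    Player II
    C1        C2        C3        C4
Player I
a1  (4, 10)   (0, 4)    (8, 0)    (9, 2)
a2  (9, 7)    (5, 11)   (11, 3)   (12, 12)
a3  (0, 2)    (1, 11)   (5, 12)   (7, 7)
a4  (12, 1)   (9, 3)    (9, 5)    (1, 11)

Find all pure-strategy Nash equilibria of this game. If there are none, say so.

(a2, C4)

For each player, find the best response to each opponent profile; mutual best responses are the pure NE.
Player I against C1: payoffs 4, 9, 0, 12 → best response a4.
Player I against C2: payoffs 0, 5, 1, 9 → best response a4.
Player I against C3: payoffs 8, 11, 5, 9 → best response a2.
Player I against C4: payoffs 9, 12, 7, 1 → best response a2.
Player II against a1: payoffs 10, 4, 0, 2 → best response C1.
Player II against a2: payoffs 7, 11, 3, 12 → best response C4.
Player II against a3: payoffs 2, 11, 12, 7 → best response C3.
Player II against a4: payoffs 1, 3, 5, 11 → best response C4.
Mutual best responses: (a2, C4).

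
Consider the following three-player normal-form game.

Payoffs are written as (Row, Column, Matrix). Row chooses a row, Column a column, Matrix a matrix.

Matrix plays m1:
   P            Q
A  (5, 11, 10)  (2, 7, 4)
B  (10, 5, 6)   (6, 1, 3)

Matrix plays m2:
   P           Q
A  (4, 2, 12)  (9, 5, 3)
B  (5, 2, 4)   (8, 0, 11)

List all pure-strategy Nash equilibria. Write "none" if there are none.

For each player, find the best response to each opponent profile; mutual best responses are the pure NE.
Row against (P, m1): payoffs 5, 10 → best response B.
Row against (P, m2): payoffs 4, 5 → best response B.
Row against (Q, m1): payoffs 2, 6 → best response B.
Row against (Q, m2): payoffs 9, 8 → best response A.
Column against (A, m1): payoffs 11, 7 → best response P.
Column against (A, m2): payoffs 2, 5 → best response Q.
Column against (B, m1): payoffs 5, 1 → best response P.
Column against (B, m2): payoffs 2, 0 → best response P.
Matrix against (A, P): payoffs 10, 12 → best response m2.
Matrix against (A, Q): payoffs 4, 3 → best response m1.
Matrix against (B, P): payoffs 6, 4 → best response m1.
Matrix against (B, Q): payoffs 3, 11 → best response m2.
Mutual best responses: (B, P, m1).

(B, P, m1)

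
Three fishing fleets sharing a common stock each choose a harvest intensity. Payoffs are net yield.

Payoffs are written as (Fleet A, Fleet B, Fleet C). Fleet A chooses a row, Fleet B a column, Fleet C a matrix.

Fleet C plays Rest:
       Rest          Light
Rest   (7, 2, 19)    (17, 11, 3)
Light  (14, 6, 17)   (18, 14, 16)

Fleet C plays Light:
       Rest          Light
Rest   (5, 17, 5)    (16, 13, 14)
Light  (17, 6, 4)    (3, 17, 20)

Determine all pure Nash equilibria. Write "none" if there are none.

Mark each player's best response to every combination of opponents' strategies; a profile where every player is best-responding is a pure Nash equilibrium.
Fleet A against (Rest, Rest): payoffs 7, 14 → best response Light.
Fleet A against (Rest, Light): payoffs 5, 17 → best response Light.
Fleet A against (Light, Rest): payoffs 17, 18 → best response Light.
Fleet A against (Light, Light): payoffs 16, 3 → best response Rest.
Fleet B against (Rest, Rest): payoffs 2, 11 → best response Light.
Fleet B against (Rest, Light): payoffs 17, 13 → best response Rest.
Fleet B against (Light, Rest): payoffs 6, 14 → best response Light.
Fleet B against (Light, Light): payoffs 6, 17 → best response Light.
Fleet C against (Rest, Rest): payoffs 19, 5 → best response Rest.
Fleet C against (Rest, Light): payoffs 3, 14 → best response Light.
Fleet C against (Light, Rest): payoffs 17, 4 → best response Rest.
Fleet C against (Light, Light): payoffs 16, 20 → best response Light.
No profile is a mutual best response for all players.

This game has no pure Nash equilibrium.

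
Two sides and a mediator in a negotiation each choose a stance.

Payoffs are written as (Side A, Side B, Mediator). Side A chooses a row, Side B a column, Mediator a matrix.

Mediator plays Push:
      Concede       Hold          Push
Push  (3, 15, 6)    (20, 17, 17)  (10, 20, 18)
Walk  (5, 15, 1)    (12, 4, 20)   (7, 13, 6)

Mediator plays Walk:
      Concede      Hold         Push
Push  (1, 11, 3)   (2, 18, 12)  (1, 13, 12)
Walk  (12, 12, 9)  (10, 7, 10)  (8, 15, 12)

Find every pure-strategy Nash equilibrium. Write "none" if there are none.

The pure Nash equilibria are (Push, Push, Push), (Walk, Push, Walk).

(Push, Concede, Push): Side A can switch to Walk (3 → 5). Not NE.
(Push, Concede, Walk): Side A can switch to Walk (1 → 12). Not NE.
(Push, Hold, Push): Side B can switch to Push (17 → 20). Not NE.
(Push, Hold, Walk): Side A can switch to Walk (2 → 10). Not NE.
(Push, Push, Push): Side A gets 10, best alternative 7; Side B gets 20, best alternative 17; Mediator gets 18, best alternative 12. No profitable deviation — NE.
(Push, Push, Walk): Side A can switch to Walk (1 → 8). Not NE.
(Walk, Concede, Push): Mediator can switch to Walk (1 → 9). Not NE.
(Walk, Push, Walk): Side A gets 8, best alternative 1; Side B gets 15, best alternative 12; Mediator gets 12, best alternative 6. No profitable deviation — NE.
(The remaining 4 profiles each have a profitable deviation by the same check.)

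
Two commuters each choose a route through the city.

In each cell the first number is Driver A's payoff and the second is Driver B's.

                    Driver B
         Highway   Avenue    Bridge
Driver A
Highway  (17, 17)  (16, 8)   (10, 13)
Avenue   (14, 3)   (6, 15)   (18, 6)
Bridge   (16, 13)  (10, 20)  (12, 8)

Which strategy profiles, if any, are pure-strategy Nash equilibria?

Mark each player's best response to every combination of opponents' strategies; a profile where every player is best-responding is a pure Nash equilibrium.
Driver A against Highway: payoffs 17, 14, 16 → best response Highway.
Driver A against Avenue: payoffs 16, 6, 10 → best response Highway.
Driver A against Bridge: payoffs 10, 18, 12 → best response Avenue.
Driver B against Highway: payoffs 17, 8, 13 → best response Highway.
Driver B against Avenue: payoffs 3, 15, 6 → best response Avenue.
Driver B against Bridge: payoffs 13, 20, 8 → best response Avenue.
Mutual best responses: (Highway, Highway).

Pure NE: (Highway, Highway)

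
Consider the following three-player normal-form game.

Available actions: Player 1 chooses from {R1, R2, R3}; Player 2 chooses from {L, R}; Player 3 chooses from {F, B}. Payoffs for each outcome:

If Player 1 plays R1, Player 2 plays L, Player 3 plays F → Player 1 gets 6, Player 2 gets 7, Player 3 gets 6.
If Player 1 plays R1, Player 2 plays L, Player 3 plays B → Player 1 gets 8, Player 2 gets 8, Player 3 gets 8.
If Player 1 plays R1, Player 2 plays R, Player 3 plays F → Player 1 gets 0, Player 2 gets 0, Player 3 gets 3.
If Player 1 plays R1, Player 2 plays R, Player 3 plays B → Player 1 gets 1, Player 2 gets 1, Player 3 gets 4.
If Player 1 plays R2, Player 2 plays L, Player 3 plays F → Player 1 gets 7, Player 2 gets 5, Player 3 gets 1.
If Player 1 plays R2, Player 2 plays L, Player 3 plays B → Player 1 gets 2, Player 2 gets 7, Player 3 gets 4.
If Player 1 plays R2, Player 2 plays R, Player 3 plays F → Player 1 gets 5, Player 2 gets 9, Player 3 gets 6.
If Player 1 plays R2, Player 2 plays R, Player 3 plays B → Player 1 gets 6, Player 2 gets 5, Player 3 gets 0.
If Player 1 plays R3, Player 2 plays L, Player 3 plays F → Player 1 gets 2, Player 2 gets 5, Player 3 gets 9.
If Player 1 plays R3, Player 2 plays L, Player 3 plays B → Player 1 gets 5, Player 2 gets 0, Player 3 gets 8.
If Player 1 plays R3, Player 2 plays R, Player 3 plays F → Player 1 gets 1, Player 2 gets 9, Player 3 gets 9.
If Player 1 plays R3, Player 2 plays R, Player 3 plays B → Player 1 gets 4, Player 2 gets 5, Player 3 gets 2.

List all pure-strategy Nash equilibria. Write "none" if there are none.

(R1, L, B) and (R2, R, F)

(R1, L, F): Player 1 can switch to R2 (6 → 7). Not NE.
(R1, L, B): Player 1 gets 8, best alternative 5; Player 2 gets 8, best alternative 1; Player 3 gets 8, best alternative 6. No profitable deviation — NE.
(R1, R, F): Player 1 can switch to R2 (0 → 5). Not NE.
(R1, R, B): Player 1 can switch to R2 (1 → 6). Not NE.
(R2, L, F): Player 2 can switch to R (5 → 9). Not NE.
(R2, L, B): Player 1 can switch to R1 (2 → 8). Not NE.
(R2, R, F): Player 1 gets 5, best alternative 1; Player 2 gets 9, best alternative 5; Player 3 gets 6, best alternative 0. No profitable deviation — NE.
(R2, R, B): Player 2 can switch to L (5 → 7). Not NE.
(R3, L, F): Player 1 can switch to R1 (2 → 6). Not NE.
(R3, L, B): Player 1 can switch to R1 (5 → 8). Not NE.
(R3, R, F): Player 1 can switch to R2 (1 → 5). Not NE.
(R3, R, B): Player 1 can switch to R2 (4 → 6). Not NE.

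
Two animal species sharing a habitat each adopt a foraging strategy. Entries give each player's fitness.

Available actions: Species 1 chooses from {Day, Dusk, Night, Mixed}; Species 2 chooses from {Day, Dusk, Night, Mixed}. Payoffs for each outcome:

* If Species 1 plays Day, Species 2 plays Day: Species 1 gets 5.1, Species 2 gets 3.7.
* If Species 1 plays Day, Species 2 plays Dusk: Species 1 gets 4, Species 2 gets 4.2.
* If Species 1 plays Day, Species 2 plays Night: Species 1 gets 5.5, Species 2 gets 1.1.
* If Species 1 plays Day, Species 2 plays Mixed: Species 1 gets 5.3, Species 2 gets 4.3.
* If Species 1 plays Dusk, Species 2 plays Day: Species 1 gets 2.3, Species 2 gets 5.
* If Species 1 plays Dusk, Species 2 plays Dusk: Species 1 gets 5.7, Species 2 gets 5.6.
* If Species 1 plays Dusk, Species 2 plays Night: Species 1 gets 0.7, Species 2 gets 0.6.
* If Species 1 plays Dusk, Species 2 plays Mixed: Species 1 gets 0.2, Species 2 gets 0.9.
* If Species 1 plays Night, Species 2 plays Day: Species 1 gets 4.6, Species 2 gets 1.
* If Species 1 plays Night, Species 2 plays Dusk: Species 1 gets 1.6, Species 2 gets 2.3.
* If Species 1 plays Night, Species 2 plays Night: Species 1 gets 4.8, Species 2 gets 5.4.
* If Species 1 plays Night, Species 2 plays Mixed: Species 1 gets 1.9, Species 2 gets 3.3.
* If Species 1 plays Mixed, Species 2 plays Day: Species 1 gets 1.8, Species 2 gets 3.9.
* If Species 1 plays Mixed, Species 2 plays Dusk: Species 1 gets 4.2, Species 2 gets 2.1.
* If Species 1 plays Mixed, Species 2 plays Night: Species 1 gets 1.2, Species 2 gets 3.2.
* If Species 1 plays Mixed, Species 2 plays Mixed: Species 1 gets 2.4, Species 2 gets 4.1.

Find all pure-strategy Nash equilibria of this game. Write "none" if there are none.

(Day, Day): Species 2 can switch to Dusk (3.7 → 4.2). Not NE.
(Day, Dusk): Species 1 can switch to Dusk (4 → 5.7). Not NE.
(Day, Night): Species 2 can switch to Day (1.1 → 3.7). Not NE.
(Day, Mixed): Species 1 gets 5.3, best alternative 2.4; Species 2 gets 4.3, best alternative 4.2. No profitable deviation — NE.
(Dusk, Day): Species 1 can switch to Day (2.3 → 5.1). Not NE.
(Dusk, Dusk): Species 1 gets 5.7, best alternative 4.2; Species 2 gets 5.6, best alternative 5. No profitable deviation — NE.
(Dusk, Night): Species 1 can switch to Day (0.7 → 5.5). Not NE.
(Dusk, Mixed): Species 1 can switch to Day (0.2 → 5.3). Not NE.
(Night, Day): Species 1 can switch to Day (4.6 → 5.1). Not NE.
(Night, Dusk): Species 1 can switch to Day (1.6 → 4). Not NE.
(Night, Night): Species 1 can switch to Day (4.8 → 5.5). Not NE.
(Night, Mixed): Species 1 can switch to Day (1.9 → 5.3). Not NE.
(The remaining 4 profiles each have a profitable deviation by the same check.)

The pure Nash equilibria are (Day, Mixed), (Dusk, Dusk).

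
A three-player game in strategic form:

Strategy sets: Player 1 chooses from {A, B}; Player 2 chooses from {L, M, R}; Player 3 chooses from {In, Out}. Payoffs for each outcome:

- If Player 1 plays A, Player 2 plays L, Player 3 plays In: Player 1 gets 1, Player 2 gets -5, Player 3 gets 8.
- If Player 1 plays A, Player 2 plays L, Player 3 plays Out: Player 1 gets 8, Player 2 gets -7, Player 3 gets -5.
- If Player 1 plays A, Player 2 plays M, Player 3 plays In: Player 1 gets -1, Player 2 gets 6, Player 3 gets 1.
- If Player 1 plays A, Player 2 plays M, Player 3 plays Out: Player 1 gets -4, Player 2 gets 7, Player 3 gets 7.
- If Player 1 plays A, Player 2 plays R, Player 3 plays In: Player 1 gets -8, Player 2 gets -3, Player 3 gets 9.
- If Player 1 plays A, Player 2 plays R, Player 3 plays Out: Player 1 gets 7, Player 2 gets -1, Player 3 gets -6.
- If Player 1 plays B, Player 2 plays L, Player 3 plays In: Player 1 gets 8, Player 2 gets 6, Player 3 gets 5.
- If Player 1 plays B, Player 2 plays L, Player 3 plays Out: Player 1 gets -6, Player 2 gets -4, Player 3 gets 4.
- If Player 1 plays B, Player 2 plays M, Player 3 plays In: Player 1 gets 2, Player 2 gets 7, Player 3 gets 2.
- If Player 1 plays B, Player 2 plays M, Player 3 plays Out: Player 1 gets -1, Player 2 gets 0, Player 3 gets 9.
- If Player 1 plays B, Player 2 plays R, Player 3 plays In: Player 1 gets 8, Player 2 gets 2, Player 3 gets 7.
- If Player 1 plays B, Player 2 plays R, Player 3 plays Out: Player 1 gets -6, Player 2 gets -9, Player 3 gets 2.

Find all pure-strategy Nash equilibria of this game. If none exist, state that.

(A, L, In): Player 1 can switch to B (1 → 8). Not NE.
(A, L, Out): Player 2 can switch to M (-7 → 7). Not NE.
(A, M, In): Player 1 can switch to B (-1 → 2). Not NE.
(A, M, Out): Player 1 can switch to B (-4 → -1). Not NE.
(A, R, In): Player 1 can switch to B (-8 → 8). Not NE.
(A, R, Out): Player 2 can switch to M (-1 → 7). Not NE.
(B, L, In): Player 2 can switch to M (6 → 7). Not NE.
(B, L, Out): Player 1 can switch to A (-6 → 8). Not NE.
(B, M, In): Player 3 can switch to Out (2 → 9). Not NE.
(B, M, Out): Player 1 gets -1, best alternative -4; Player 2 gets 0, best alternative -4; Player 3 gets 9, best alternative 2. No profitable deviation — NE.
(B, R, In): Player 2 can switch to L (2 → 6). Not NE.
(The remaining 1 profile has a profitable deviation by the same check.)

Pure NE: (B, M, Out)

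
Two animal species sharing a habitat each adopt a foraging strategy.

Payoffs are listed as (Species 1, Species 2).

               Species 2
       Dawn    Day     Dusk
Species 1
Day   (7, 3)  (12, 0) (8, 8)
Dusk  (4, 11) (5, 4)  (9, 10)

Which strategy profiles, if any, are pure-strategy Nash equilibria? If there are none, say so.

This game has no pure Nash equilibrium.

Species 1 against Dawn: payoffs 7, 4 → best response Day.
Species 1 against Day: payoffs 12, 5 → best response Day.
Species 1 against Dusk: payoffs 8, 9 → best response Dusk.
Species 2 against Day: payoffs 3, 0, 8 → best response Dusk.
Species 2 against Dusk: payoffs 11, 4, 10 → best response Dawn.
No profile is a mutual best response for all players.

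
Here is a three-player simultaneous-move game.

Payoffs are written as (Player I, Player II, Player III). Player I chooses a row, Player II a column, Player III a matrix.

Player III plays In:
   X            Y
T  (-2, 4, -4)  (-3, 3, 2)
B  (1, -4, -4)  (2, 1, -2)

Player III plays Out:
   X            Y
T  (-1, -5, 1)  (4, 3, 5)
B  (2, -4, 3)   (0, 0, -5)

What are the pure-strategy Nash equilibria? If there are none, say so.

Pure-strategy Nash equilibria: (T, Y, Out); (B, Y, In)

Mark each player's best response to every combination of opponents' strategies; a profile where every player is best-responding is a pure Nash equilibrium.
Player I against (X, In): payoffs -2, 1 → best response B.
Player I against (X, Out): payoffs -1, 2 → best response B.
Player I against (Y, In): payoffs -3, 2 → best response B.
Player I against (Y, Out): payoffs 4, 0 → best response T.
Player II against (T, In): payoffs 4, 3 → best response X.
Player II against (T, Out): payoffs -5, 3 → best response Y.
Player II against (B, In): payoffs -4, 1 → best response Y.
Player II against (B, Out): payoffs -4, 0 → best response Y.
Player III against (T, X): payoffs -4, 1 → best response Out.
Player III against (T, Y): payoffs 2, 5 → best response Out.
Player III against (B, X): payoffs -4, 3 → best response Out.
Player III against (B, Y): payoffs -2, -5 → best response In.
Mutual best responses: (T, Y, Out); (B, Y, In).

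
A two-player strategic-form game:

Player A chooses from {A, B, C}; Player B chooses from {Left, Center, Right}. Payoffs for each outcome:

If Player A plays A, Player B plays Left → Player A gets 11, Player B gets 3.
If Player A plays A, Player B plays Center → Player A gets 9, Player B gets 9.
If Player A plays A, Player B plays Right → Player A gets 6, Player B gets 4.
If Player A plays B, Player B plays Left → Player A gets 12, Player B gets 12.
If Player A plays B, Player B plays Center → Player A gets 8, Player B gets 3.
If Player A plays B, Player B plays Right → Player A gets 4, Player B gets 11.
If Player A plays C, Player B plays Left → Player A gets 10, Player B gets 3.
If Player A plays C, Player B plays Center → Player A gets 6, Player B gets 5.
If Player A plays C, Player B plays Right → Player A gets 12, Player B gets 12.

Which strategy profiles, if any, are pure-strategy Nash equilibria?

(A, Left): Player A can switch to B (11 → 12). Not NE.
(A, Center): Player A gets 9, best alternative 8; Player B gets 9, best alternative 4. No profitable deviation — NE.
(A, Right): Player A can switch to C (6 → 12). Not NE.
(B, Left): Player A gets 12, best alternative 11; Player B gets 12, best alternative 11. No profitable deviation — NE.
(B, Center): Player A can switch to A (8 → 9). Not NE.
(B, Right): Player A can switch to A (4 → 6). Not NE.
(C, Left): Player A can switch to A (10 → 11). Not NE.
(C, Center): Player A can switch to A (6 → 9). Not NE.
(C, Right): Player A gets 12, best alternative 6; Player B gets 12, best alternative 5. No profitable deviation — NE.

Pure-strategy Nash equilibria: (A, Center); (B, Left); (C, Right)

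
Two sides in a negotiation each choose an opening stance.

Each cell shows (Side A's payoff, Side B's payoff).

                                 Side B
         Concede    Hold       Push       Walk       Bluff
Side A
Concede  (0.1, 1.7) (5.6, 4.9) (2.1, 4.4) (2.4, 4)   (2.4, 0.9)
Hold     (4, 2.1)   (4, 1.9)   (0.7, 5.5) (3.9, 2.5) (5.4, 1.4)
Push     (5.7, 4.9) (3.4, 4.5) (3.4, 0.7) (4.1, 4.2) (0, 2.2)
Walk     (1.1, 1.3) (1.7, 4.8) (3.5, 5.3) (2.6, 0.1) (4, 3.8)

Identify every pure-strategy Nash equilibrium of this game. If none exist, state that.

Mark each player's best response to every combination of opponents' strategies; a profile where every player is best-responding is a pure Nash equilibrium.
Side A against Concede: payoffs 0.1, 4, 5.7, 1.1 → best response Push.
Side A against Hold: payoffs 5.6, 4, 3.4, 1.7 → best response Concede.
Side A against Push: payoffs 2.1, 0.7, 3.4, 3.5 → best response Walk.
Side A against Walk: payoffs 2.4, 3.9, 4.1, 2.6 → best response Push.
Side A against Bluff: payoffs 2.4, 5.4, 0, 4 → best response Hold.
Side B against Concede: payoffs 1.7, 4.9, 4.4, 4, 0.9 → best response Hold.
Side B against Hold: payoffs 2.1, 1.9, 5.5, 2.5, 1.4 → best response Push.
Side B against Push: payoffs 4.9, 4.5, 0.7, 4.2, 2.2 → best response Concede.
Side B against Walk: payoffs 1.3, 4.8, 5.3, 0.1, 3.8 → best response Push.
Mutual best responses: (Concede, Hold); (Push, Concede); (Walk, Push).

Pure-strategy Nash equilibria: (Concede, Hold); (Push, Concede); (Walk, Push)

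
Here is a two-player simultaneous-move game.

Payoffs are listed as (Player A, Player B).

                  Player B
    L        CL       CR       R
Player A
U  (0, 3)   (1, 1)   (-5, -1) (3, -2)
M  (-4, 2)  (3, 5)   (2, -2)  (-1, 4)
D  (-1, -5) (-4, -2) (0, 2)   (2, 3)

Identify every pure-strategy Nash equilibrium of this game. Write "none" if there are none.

The pure Nash equilibria are (U, L), (M, CL).

(U, L): Player A gets 0, best alternative -1; Player B gets 3, best alternative 1. No profitable deviation — NE.
(U, CL): Player A can switch to M (1 → 3). Not NE.
(U, CR): Player A can switch to M (-5 → 2). Not NE.
(U, R): Player B can switch to L (-2 → 3). Not NE.
(M, L): Player A can switch to U (-4 → 0). Not NE.
(M, CL): Player A gets 3, best alternative 1; Player B gets 5, best alternative 4. No profitable deviation — NE.
(M, CR): Player B can switch to L (-2 → 2). Not NE.
(M, R): Player A can switch to U (-1 → 3). Not NE.
(D, L): Player A can switch to U (-1 → 0). Not NE.
(D, CL): Player A can switch to U (-4 → 1). Not NE.
(D, CR): Player A can switch to M (0 → 2). Not NE.
(D, R): Player A can switch to U (2 → 3). Not NE.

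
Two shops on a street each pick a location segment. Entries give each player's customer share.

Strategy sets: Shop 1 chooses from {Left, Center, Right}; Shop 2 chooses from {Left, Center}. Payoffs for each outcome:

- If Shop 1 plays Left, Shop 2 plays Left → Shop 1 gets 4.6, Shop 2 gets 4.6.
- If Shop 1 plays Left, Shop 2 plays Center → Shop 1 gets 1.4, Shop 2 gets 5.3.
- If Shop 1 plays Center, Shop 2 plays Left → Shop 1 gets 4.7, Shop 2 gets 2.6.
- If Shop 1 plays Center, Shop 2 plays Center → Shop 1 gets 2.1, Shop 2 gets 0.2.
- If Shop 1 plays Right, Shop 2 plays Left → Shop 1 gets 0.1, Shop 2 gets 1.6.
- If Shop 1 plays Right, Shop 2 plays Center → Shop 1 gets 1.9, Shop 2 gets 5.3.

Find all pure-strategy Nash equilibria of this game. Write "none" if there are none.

For each strategy profile, look for a profitable unilateral deviation.
(Left, Left): Shop 1 can switch to Center (4.6 → 4.7). Not NE.
(Left, Center): Shop 1 can switch to Center (1.4 → 2.1). Not NE.
(Center, Left): Shop 1 gets 4.7, best alternative 4.6; Shop 2 gets 2.6, best alternative 0.2. No profitable deviation — NE.
(Center, Center): Shop 2 can switch to Left (0.2 → 2.6). Not NE.
(Right, Left): Shop 1 can switch to Left (0.1 → 4.6). Not NE.
(Right, Center): Shop 1 can switch to Center (1.9 → 2.1). Not NE.

The unique pure-strategy Nash equilibrium is (Center, Left).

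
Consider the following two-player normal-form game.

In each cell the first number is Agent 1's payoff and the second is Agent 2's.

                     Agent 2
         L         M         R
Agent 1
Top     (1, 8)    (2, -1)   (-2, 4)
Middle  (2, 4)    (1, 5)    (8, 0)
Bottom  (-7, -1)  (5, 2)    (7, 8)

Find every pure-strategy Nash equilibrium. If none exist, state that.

No pure-strategy Nash equilibrium.

For each strategy profile, look for a profitable unilateral deviation.
(Top, L): Agent 1 can switch to Middle (1 → 2). Not NE.
(Top, M): Agent 1 can switch to Bottom (2 → 5). Not NE.
(Top, R): Agent 1 can switch to Middle (-2 → 8). Not NE.
(Middle, L): Agent 2 can switch to M (4 → 5). Not NE.
(Middle, M): Agent 1 can switch to Top (1 → 2). Not NE.
(Middle, R): Agent 2 can switch to L (0 → 4). Not NE.
(Bottom, L): Agent 1 can switch to Top (-7 → 1). Not NE.
(Bottom, M): Agent 2 can switch to R (2 → 8). Not NE.
(Bottom, R): Agent 1 can switch to Middle (7 → 8). Not NE.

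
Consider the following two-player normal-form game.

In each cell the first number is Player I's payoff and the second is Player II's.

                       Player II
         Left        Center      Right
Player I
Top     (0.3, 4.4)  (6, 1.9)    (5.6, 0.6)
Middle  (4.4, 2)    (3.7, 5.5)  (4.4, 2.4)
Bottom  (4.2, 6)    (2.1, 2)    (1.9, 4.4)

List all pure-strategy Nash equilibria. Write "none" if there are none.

Mark each player's best response to every combination of opponents' strategies; a profile where every player is best-responding is a pure Nash equilibrium.
Player I against Left: payoffs 0.3, 4.4, 4.2 → best response Middle.
Player I against Center: payoffs 6, 3.7, 2.1 → best response Top.
Player I against Right: payoffs 5.6, 4.4, 1.9 → best response Top.
Player II against Top: payoffs 4.4, 1.9, 0.6 → best response Left.
Player II against Middle: payoffs 2, 5.5, 2.4 → best response Center.
Player II against Bottom: payoffs 6, 2, 4.4 → best response Left.
No profile is a mutual best response for all players.

No pure-strategy Nash equilibrium.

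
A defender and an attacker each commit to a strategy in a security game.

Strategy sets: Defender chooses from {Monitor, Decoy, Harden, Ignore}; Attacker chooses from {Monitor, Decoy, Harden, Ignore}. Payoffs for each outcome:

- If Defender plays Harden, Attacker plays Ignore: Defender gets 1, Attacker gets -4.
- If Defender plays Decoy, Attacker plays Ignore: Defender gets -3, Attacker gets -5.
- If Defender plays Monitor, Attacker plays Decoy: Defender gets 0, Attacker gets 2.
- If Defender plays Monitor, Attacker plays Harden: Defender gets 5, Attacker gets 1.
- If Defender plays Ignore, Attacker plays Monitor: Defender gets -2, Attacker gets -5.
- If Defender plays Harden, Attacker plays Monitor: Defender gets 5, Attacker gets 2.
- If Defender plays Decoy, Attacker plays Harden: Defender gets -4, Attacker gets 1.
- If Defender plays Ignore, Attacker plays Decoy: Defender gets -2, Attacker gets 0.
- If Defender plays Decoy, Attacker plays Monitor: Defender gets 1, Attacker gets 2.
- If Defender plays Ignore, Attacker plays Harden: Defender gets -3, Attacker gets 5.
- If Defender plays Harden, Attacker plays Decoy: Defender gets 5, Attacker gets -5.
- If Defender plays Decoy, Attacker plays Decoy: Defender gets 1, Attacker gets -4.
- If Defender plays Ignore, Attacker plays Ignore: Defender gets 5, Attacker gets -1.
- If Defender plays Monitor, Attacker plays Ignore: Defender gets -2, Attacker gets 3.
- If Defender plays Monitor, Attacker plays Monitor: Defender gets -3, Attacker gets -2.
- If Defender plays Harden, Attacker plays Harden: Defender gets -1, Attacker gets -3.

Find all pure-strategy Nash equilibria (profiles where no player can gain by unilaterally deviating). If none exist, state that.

Mark each player's best response to every combination of opponents' strategies; a profile where every player is best-responding is a pure Nash equilibrium.
Defender against Monitor: payoffs -3, 1, 5, -2 → best response Harden.
Defender against Decoy: payoffs 0, 1, 5, -2 → best response Harden.
Defender against Harden: payoffs 5, -4, -1, -3 → best response Monitor.
Defender against Ignore: payoffs -2, -3, 1, 5 → best response Ignore.
Attacker against Monitor: payoffs -2, 2, 1, 3 → best response Ignore.
Attacker against Decoy: payoffs 2, -4, 1, -5 → best response Monitor.
Attacker against Harden: payoffs 2, -5, -3, -4 → best response Monitor.
Attacker against Ignore: payoffs -5, 0, 5, -1 → best response Harden.
Mutual best responses: (Harden, Monitor).

The unique pure-strategy Nash equilibrium is (Harden, Monitor).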